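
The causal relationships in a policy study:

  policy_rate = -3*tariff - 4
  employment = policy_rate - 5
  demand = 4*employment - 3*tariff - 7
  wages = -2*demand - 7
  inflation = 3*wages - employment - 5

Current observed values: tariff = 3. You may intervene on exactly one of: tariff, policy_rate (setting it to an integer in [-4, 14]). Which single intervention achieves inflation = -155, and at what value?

set policy_rate = 14

Intervening on tariff: inflation = 93*tariff + 241. Reaching -155 requires tariff = -132/31, not an integer.
Intervening on policy_rate: with other inputs at their observed values, inflation = -25*policy_rate + 195. Solving for -155 gives policy_rate = 14, within [-4, 14].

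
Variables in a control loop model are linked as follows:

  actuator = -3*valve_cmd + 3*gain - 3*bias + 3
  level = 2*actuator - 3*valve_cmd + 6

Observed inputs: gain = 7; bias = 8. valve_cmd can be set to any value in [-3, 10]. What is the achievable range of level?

Substituting into the actuator equation gives actuator = -3*valve_cmd.
This gives level = -9*valve_cmd + 6.
Linear in valve_cmd, so extremes are at the endpoints: valve_cmd = -3 gives level = 33; valve_cmd = 10 gives level = -84.

-84 to 33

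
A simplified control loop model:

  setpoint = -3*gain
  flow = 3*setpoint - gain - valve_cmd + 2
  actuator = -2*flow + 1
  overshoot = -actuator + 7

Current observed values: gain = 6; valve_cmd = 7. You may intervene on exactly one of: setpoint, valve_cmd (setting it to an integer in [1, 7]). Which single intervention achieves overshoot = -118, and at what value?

Intervening on setpoint: overshoot = 6*setpoint - 16. Reaching -118 requires setpoint = -17, outside [1, 7].
Intervening on valve_cmd: with other inputs at their observed values, overshoot = -2*valve_cmd - 110. Solving for -118 gives valve_cmd = 4, within [1, 7].

set valve_cmd = 4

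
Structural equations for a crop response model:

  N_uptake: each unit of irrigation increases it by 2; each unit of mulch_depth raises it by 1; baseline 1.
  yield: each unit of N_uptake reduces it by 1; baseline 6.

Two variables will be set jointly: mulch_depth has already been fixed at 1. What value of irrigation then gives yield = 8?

With mulch_depth held at 1:
Substituting into the N_uptake equation gives N_uptake = 2*irrigation + 2.
This gives yield = -2*irrigation + 4.
Solve -2*irrigation + 4 = 8: irrigation = (8 - 4) / -2 = -2.

irrigation = -2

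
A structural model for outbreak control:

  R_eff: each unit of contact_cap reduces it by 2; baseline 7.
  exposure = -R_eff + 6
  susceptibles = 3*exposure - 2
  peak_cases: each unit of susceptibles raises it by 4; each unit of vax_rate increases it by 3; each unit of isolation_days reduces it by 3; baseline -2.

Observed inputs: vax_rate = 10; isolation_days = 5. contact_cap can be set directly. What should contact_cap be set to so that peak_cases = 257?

contact_cap = 11

Substituting into the exposure equation gives exposure = 2*contact_cap - 1.
Substituting into the susceptibles equation gives susceptibles = 6*contact_cap - 5.
Substituting into the peak_cases equation gives peak_cases = 24*contact_cap - 7.
Solve 24*contact_cap - 7 = 257: contact_cap = (257 + 7) / 24 = 11.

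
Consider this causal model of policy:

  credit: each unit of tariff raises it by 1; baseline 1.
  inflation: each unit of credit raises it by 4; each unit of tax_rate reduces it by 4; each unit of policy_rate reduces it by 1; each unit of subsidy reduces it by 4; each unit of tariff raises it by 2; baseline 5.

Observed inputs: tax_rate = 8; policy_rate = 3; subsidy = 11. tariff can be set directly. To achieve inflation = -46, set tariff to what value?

tariff = 4

Substituting into the inflation equation gives inflation = 6*tariff - 70.
Solve 6*tariff - 70 = -46: tariff = (-46 + 70) / 6 = 4.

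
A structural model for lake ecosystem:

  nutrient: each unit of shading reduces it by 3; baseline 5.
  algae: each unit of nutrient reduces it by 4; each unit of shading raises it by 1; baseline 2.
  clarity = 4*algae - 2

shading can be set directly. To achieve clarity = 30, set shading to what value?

shading = 2

Substituting into the algae equation gives algae = 13*shading - 18.
Substituting into the clarity equation gives clarity = 52*shading - 74.
Solve 52*shading - 74 = 30: shading = (30 + 74) / 52 = 2.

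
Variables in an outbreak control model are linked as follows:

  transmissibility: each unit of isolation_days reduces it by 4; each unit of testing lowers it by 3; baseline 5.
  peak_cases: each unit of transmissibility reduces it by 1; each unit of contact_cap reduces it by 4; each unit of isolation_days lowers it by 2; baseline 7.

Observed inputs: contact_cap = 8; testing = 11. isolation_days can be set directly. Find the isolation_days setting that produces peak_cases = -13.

Substituting into the transmissibility equation gives transmissibility = -4*isolation_days - 28.
So peak_cases = 2*isolation_days + 3.
Solve 2*isolation_days + 3 = -13: isolation_days = (-13 - 3) / 2 = -8.

isolation_days = -8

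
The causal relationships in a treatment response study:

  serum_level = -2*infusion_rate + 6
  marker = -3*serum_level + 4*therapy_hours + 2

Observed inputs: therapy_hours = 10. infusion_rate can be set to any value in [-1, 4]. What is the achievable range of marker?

Substituting into the marker equation gives marker = 6*infusion_rate + 24.
Linear in infusion_rate, so extremes are at the endpoints: infusion_rate = -1 gives marker = 18; infusion_rate = 4 gives marker = 48.

18 to 48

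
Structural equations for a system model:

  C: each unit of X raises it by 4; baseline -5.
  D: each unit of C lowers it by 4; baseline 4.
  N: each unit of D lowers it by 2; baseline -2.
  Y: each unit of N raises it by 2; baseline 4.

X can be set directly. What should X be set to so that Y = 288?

X = 6

Substituting into the D equation gives D = -16*X + 24.
Substituting into the N equation gives N = 32*X - 50.
Substituting into the Y equation gives Y = 64*X - 96.
Solve 64*X - 96 = 288: X = (288 + 96) / 64 = 6.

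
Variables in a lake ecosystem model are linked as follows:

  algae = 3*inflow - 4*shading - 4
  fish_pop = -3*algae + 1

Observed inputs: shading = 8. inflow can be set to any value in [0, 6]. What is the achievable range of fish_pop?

55 to 109

Substituting into the algae equation gives algae = 3*inflow - 36.
Substituting into the fish_pop equation gives fish_pop = -9*inflow + 109.
Linear in inflow, so extremes are at the endpoints: inflow = 0 gives fish_pop = 109; inflow = 6 gives fish_pop = 55.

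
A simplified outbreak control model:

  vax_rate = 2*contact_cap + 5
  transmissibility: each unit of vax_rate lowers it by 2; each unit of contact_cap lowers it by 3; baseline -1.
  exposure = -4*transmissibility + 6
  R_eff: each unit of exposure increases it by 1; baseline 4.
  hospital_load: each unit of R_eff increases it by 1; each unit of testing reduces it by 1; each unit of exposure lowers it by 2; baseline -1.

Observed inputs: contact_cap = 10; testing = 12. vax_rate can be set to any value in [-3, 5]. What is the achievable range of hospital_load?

-179 to -115

Intervening on vax_rate fixes its value directly, overriding its dependence on contact_cap.
Substituting into the transmissibility equation gives transmissibility = -2*vax_rate - 31.
Substituting into the exposure equation gives exposure = 8*vax_rate + 130.
Substituting into the R_eff equation gives R_eff = 8*vax_rate + 134.
hospital_load becomes -8*vax_rate - 139.
Linear in vax_rate, so extremes are at the endpoints: vax_rate = -3 gives hospital_load = -115; vax_rate = 5 gives hospital_load = -179.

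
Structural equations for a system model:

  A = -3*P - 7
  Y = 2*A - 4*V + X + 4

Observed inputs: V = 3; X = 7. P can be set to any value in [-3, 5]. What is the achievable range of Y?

-45 to 3

Substituting into the Y equation gives Y = -6*P - 15.
Linear in P, so extremes are at the endpoints: P = -3 gives Y = 3; P = 5 gives Y = -45.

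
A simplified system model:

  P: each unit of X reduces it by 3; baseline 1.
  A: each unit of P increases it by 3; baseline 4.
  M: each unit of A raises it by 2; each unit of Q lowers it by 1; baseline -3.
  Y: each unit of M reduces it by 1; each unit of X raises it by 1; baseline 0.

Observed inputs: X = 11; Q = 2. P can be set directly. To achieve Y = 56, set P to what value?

P = -8

Intervening on P fixes its value directly, overriding its dependence on X.
Substituting into the M equation gives M = 6*P + 3.
This gives Y = -6*P + 8.
Solve -6*P + 8 = 56: P = (56 - 8) / -6 = -8.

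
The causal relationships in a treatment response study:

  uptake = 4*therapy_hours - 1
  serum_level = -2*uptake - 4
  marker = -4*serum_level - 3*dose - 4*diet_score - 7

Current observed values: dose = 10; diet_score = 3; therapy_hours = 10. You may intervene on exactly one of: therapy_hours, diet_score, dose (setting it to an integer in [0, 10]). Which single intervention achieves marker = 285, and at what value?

set dose = 8

Intervening on therapy_hours: marker = 32*therapy_hours - 41. Reaching 285 requires therapy_hours = 163/16, not an integer.
Intervening on diet_score: marker = -4*diet_score + 291. Reaching 285 requires diet_score = 3/2, not an integer.
Intervening on dose: with other inputs at their observed values, marker = -3*dose + 309. Solving for 285 gives dose = 8, within [0, 10].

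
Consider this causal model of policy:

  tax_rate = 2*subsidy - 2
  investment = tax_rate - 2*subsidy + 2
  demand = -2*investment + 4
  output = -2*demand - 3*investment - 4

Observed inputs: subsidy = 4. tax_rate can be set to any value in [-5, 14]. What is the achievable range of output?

Intervening on tax_rate fixes its value directly, overriding its dependence on subsidy.
Substituting into the investment equation gives investment = tax_rate - 6.
Substituting into the demand equation gives demand = -2*tax_rate + 16.
Substituting into the output equation gives output = tax_rate - 18.
Linear in tax_rate, so extremes are at the endpoints: tax_rate = -5 gives output = -23; tax_rate = 14 gives output = -4.

-23 to -4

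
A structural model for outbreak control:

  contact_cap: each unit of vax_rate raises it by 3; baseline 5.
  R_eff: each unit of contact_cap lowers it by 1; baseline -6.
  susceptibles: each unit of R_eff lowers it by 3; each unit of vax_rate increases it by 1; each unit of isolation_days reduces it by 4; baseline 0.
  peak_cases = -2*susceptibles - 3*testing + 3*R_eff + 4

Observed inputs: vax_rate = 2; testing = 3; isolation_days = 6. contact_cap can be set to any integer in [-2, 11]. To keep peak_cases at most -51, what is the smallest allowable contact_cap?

contact_cap = 4

Intervening on contact_cap fixes its value directly, overriding its dependence on vax_rate.
Substituting into the susceptibles equation gives susceptibles = 3*contact_cap - 4.
Substituting into the peak_cases equation gives peak_cases = -9*contact_cap - 15.
Require -9*contact_cap - 15 ≤ -51, so contact_cap ≥ 4.
The smallest integer in [-2, 11] satisfying this is 4.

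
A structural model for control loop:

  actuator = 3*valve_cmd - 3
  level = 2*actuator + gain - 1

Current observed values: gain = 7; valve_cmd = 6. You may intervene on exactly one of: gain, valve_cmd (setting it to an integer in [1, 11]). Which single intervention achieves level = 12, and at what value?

Intervening on gain: level = gain + 29. Reaching 12 requires gain = -17, outside [1, 11].
Intervening on valve_cmd: with other inputs at their observed values, level = 6*valve_cmd. Solving for 12 gives valve_cmd = 2, within [1, 11].

set valve_cmd = 2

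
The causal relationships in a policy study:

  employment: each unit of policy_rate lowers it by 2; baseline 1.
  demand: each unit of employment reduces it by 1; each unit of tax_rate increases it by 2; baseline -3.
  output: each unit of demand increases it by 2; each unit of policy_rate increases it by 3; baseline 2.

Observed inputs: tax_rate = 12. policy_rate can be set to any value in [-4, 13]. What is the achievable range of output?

Substituting into the demand equation gives demand = 2*policy_rate + 20.
So output = 7*policy_rate + 42.
Linear in policy_rate, so extremes are at the endpoints: policy_rate = -4 gives output = 14; policy_rate = 13 gives output = 133.

14 to 133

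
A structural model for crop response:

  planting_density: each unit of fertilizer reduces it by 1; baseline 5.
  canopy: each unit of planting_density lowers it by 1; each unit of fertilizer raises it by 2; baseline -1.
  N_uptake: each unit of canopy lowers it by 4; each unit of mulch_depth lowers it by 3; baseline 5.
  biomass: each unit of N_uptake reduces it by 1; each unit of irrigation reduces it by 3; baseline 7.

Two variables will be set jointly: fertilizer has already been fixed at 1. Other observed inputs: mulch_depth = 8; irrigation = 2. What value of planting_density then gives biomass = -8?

planting_density = 8

With fertilizer held at 1:
Intervening on planting_density fixes its value directly, overriding its dependence on fertilizer.
Substituting into the canopy equation gives canopy = -planting_density + 1.
Substituting into the N_uptake equation gives N_uptake = 4*planting_density - 23.
Substituting into the biomass equation gives biomass = -4*planting_density + 24.
Solve -4*planting_density + 24 = -8: planting_density = (-8 - 24) / -4 = 8.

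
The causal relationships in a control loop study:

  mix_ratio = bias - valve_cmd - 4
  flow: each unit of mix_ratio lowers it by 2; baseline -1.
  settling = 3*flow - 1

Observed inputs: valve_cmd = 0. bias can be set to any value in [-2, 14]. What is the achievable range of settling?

Substituting into the mix_ratio equation gives mix_ratio = bias - 4.
Substituting into the flow equation gives flow = -2*bias + 7.
settling becomes -6*bias + 20.
Linear in bias, so extremes are at the endpoints: bias = -2 gives settling = 32; bias = 14 gives settling = -64.

-64 to 32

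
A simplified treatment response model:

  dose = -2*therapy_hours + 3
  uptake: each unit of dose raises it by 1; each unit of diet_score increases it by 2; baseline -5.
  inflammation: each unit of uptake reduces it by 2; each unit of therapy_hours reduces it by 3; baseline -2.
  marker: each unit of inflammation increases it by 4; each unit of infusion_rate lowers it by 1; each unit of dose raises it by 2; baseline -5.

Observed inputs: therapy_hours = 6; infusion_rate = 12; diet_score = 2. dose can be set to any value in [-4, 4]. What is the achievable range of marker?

Intervening on dose fixes its value directly, overriding its dependence on therapy_hours.
Substituting into the uptake equation gives uptake = dose - 1.
This gives inflammation = -2*dose - 18.
marker becomes -6*dose - 89.
Linear in dose, so extremes are at the endpoints: dose = -4 gives marker = -65; dose = 4 gives marker = -113.

-113 to -65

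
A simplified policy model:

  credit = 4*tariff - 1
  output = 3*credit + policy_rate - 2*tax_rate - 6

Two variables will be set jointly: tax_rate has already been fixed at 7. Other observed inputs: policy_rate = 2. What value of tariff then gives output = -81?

With tax_rate held at 7:
Substituting into the output equation gives output = 12*tariff - 21.
Solve 12*tariff - 21 = -81: tariff = (-81 + 21) / 12 = -5.

tariff = -5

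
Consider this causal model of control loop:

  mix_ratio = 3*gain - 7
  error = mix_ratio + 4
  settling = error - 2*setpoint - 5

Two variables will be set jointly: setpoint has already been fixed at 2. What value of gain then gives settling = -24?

With setpoint held at 2:
Substituting into the error equation gives error = 3*gain - 3.
Substituting into the settling equation gives settling = 3*gain - 12.
Solve 3*gain - 12 = -24: gain = (-24 + 12) / 3 = -4.

gain = -4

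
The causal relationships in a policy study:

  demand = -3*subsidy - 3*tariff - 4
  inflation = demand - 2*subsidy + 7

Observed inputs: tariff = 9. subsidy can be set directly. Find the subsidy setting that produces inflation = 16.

Substituting into the demand equation gives demand = -3*subsidy - 31.
This gives inflation = -5*subsidy - 24.
Solve -5*subsidy - 24 = 16: subsidy = (16 + 24) / -5 = -8.

subsidy = -8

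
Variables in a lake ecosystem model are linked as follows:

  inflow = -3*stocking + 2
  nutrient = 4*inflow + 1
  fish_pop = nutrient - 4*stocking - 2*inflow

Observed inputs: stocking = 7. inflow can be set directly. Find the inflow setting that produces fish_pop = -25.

inflow = 1

Intervening on inflow fixes its value directly, overriding its dependence on stocking.
Substituting into the fish_pop equation gives fish_pop = 2*inflow - 27.
Solve 2*inflow - 27 = -25: inflow = (-25 + 27) / 2 = 1.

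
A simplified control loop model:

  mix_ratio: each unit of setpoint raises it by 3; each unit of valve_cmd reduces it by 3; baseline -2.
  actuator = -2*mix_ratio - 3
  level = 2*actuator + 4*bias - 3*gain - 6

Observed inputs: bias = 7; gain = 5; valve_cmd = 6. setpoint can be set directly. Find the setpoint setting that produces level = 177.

Substituting into the mix_ratio equation gives mix_ratio = 3*setpoint - 20.
actuator becomes -6*setpoint + 37.
So level = -12*setpoint + 81.
Solve -12*setpoint + 81 = 177: setpoint = (177 - 81) / -12 = -8.

setpoint = -8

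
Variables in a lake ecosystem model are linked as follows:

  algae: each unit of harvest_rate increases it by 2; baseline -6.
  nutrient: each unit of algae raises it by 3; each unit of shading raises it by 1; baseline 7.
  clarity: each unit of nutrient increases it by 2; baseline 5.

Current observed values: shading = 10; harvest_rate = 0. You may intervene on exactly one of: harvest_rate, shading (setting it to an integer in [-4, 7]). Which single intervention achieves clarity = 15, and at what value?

Intervening on harvest_rate: with other inputs at their observed values, clarity = 12*harvest_rate + 3. Solving for 15 gives harvest_rate = 1, within [-4, 7].
Intervening on shading: clarity = 2*shading - 17. Reaching 15 requires shading = 16, outside [-4, 7].

set harvest_rate = 1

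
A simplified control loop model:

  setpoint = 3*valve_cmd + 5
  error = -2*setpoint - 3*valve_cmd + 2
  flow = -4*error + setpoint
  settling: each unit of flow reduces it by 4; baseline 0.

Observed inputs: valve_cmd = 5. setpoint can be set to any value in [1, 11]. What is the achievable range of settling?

Intervening on setpoint fixes its value directly, overriding its dependence on valve_cmd.
Substituting into the error equation gives error = -2*setpoint - 13.
Substituting into the flow equation gives flow = 9*setpoint + 52.
settling becomes -36*setpoint - 208.
Linear in setpoint, so extremes are at the endpoints: setpoint = 1 gives settling = -244; setpoint = 11 gives settling = -604.

-604 to -244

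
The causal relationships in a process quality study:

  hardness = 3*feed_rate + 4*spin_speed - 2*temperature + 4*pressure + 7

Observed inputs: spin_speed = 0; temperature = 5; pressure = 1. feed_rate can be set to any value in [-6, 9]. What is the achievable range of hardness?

-17 to 28

Substituting into the hardness equation gives hardness = 3*feed_rate + 1.
Linear in feed_rate, so extremes are at the endpoints: feed_rate = -6 gives hardness = -17; feed_rate = 9 gives hardness = 28.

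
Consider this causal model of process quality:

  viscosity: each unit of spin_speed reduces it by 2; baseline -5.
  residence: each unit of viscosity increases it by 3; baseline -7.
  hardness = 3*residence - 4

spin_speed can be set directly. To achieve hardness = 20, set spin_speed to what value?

Substituting into the residence equation gives residence = -6*spin_speed - 22.
Substituting into the hardness equation gives hardness = -18*spin_speed - 70.
Solve -18*spin_speed - 70 = 20: spin_speed = (20 + 70) / -18 = -5.

spin_speed = -5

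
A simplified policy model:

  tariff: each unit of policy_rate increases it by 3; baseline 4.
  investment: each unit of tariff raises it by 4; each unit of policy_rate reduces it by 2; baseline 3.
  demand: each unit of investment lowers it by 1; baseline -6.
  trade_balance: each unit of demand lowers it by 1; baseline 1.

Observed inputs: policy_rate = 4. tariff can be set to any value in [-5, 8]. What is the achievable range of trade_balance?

Intervening on tariff fixes its value directly, overriding its dependence on policy_rate.
Substituting into the investment equation gives investment = 4*tariff - 5.
This gives demand = -4*tariff - 1.
Substituting into the trade_balance equation gives trade_balance = 4*tariff + 2.
Linear in tariff, so extremes are at the endpoints: tariff = -5 gives trade_balance = -18; tariff = 8 gives trade_balance = 34.

-18 to 34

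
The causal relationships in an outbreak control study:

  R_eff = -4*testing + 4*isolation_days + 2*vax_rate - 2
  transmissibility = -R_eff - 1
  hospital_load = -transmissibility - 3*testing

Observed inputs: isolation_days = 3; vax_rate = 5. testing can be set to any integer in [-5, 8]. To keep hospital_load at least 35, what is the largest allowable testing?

testing = -2

Substituting into the R_eff equation gives R_eff = -4*testing + 20.
transmissibility becomes 4*testing - 21.
Substituting into the hospital_load equation gives hospital_load = -7*testing + 21.
Require -7*testing + 21 ≥ 35, so testing ≤ -2.
The largest integer in [-5, 8] satisfying this is -2.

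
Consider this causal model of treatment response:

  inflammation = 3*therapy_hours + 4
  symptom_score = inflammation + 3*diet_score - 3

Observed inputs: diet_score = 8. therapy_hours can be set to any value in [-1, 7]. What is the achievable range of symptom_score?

Substituting into the symptom_score equation gives symptom_score = 3*therapy_hours + 25.
Linear in therapy_hours, so extremes are at the endpoints: therapy_hours = -1 gives symptom_score = 22; therapy_hours = 7 gives symptom_score = 46.

22 to 46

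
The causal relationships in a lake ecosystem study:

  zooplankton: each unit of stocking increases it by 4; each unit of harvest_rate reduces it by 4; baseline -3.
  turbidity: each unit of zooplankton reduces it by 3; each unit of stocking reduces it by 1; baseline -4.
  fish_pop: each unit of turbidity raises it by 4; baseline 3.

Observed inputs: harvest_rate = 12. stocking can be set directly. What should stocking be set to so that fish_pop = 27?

stocking = 11

Substituting into the zooplankton equation gives zooplankton = 4*stocking - 51.
So turbidity = -13*stocking + 149.
fish_pop becomes -52*stocking + 599.
Solve -52*stocking + 599 = 27: stocking = (27 - 599) / -52 = 11.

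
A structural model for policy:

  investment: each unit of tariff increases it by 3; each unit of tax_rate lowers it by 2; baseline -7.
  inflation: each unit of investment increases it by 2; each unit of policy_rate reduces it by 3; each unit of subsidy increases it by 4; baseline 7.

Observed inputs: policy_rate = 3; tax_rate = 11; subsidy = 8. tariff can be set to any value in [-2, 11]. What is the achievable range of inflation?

-40 to 38

Substituting into the investment equation gives investment = 3*tariff - 29.
inflation becomes 6*tariff - 28.
Linear in tariff, so extremes are at the endpoints: tariff = -2 gives inflation = -40; tariff = 11 gives inflation = 38.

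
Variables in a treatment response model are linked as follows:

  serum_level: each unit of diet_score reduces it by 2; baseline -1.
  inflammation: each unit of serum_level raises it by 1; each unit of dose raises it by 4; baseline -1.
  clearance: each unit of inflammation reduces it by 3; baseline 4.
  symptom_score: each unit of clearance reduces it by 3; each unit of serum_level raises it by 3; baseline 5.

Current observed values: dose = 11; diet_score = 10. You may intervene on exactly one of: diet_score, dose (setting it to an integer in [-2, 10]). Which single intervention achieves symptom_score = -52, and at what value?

Intervening on diet_score: symptom_score = -24*diet_score + 368. Reaching -52 requires diet_score = 35/2, not an integer.
Intervening on dose: with other inputs at their observed values, symptom_score = 36*dose - 268. Solving for -52 gives dose = 6, within [-2, 10].

set dose = 6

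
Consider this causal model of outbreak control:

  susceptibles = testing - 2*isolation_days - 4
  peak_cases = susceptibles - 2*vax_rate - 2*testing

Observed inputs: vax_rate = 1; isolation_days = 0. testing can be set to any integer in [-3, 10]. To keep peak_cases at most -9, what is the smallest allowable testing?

Substituting into the susceptibles equation gives susceptibles = testing - 4.
So peak_cases = -testing - 6.
Require -testing - 6 ≤ -9, so testing ≥ 3.
The smallest integer in [-3, 10] satisfying this is 3.

testing = 3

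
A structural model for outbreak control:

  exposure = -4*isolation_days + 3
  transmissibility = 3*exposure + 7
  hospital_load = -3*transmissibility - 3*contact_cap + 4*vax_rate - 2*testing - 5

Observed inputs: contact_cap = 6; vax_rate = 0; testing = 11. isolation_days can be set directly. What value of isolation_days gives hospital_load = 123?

isolation_days = 6

Substituting into the transmissibility equation gives transmissibility = -12*isolation_days + 16.
Substituting into the hospital_load equation gives hospital_load = 36*isolation_days - 93.
Solve 36*isolation_days - 93 = 123: isolation_days = (123 + 93) / 36 = 6.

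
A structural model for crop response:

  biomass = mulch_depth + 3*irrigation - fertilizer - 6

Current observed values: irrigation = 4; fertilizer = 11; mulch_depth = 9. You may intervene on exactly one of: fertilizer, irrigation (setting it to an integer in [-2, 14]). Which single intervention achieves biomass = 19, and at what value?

Intervening on fertilizer: biomass = -fertilizer + 15. Reaching 19 requires fertilizer = -4, outside [-2, 14].
Intervening on irrigation: with other inputs at their observed values, biomass = 3*irrigation - 8. Solving for 19 gives irrigation = 9, within [-2, 14].

set irrigation = 9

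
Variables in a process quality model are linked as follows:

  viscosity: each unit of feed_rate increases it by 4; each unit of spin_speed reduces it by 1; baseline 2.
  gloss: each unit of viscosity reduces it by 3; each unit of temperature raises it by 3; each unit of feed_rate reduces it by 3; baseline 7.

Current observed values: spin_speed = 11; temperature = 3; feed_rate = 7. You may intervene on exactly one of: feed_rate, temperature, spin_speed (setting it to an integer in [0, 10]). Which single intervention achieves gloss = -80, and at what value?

set spin_speed = 5

Intervening on feed_rate: gloss = -15*feed_rate + 43. Reaching -80 requires feed_rate = 41/5, not an integer.
Intervening on temperature: gloss = 3*temperature - 71. Reaching -80 requires temperature = -3, outside [0, 10].
Intervening on spin_speed: with other inputs at their observed values, gloss = 3*spin_speed - 95. Solving for -80 gives spin_speed = 5, within [0, 10].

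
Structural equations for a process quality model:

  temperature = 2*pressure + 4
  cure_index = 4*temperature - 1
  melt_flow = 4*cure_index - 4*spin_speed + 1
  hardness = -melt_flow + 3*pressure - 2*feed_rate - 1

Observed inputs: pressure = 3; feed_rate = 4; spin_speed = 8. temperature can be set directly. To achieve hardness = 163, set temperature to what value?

temperature = -8

Intervening on temperature fixes its value directly, overriding its dependence on pressure.
Substituting into the melt_flow equation gives melt_flow = 16*temperature - 35.
Substituting into the hardness equation gives hardness = -16*temperature + 35.
Solve -16*temperature + 35 = 163: temperature = (163 - 35) / -16 = -8.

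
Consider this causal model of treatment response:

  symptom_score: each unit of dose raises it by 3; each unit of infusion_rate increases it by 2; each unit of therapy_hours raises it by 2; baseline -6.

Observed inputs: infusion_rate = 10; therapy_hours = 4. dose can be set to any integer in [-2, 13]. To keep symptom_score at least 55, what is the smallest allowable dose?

dose = 11

Substituting into the symptom_score equation gives symptom_score = 3*dose + 22.
Require 3*dose + 22 ≥ 55, so dose ≥ 11.
The smallest integer in [-2, 13] satisfying this is 11.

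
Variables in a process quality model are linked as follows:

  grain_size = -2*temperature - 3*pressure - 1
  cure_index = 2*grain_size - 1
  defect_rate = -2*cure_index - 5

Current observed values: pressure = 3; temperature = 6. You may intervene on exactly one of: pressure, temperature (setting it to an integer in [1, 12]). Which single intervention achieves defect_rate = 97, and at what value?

Intervening on pressure: with other inputs at their observed values, defect_rate = 12*pressure + 49. Solving for 97 gives pressure = 4, within [1, 12].
Intervening on temperature: defect_rate = 8*temperature + 37. Reaching 97 requires temperature = 15/2, not an integer.

set pressure = 4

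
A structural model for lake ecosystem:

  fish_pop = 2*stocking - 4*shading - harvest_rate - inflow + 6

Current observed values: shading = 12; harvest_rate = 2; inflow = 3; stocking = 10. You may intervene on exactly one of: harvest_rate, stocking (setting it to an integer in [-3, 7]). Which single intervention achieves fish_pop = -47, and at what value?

Intervening on harvest_rate: fish_pop = -harvest_rate - 25. Reaching -47 requires harvest_rate = 22, outside [-3, 7].
Intervening on stocking: with other inputs at their observed values, fish_pop = 2*stocking - 47. Solving for -47 gives stocking = 0, within [-3, 7].

set stocking = 0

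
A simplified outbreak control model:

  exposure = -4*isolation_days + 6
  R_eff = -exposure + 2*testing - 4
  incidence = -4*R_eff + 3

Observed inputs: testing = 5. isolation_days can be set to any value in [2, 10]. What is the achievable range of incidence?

Substituting into the R_eff equation gives R_eff = 4*isolation_days.
Substituting into the incidence equation gives incidence = -16*isolation_days + 3.
Linear in isolation_days, so extremes are at the endpoints: isolation_days = 2 gives incidence = -29; isolation_days = 10 gives incidence = -157.

-157 to -29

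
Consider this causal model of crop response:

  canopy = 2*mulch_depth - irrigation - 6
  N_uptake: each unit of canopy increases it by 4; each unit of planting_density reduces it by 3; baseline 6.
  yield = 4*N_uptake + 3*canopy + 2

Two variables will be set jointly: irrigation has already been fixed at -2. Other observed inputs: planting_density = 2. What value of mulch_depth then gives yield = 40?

With irrigation held at -2:
Substituting into the canopy equation gives canopy = 2*mulch_depth - 4.
Substituting into the N_uptake equation gives N_uptake = 8*mulch_depth - 16.
This gives yield = 38*mulch_depth - 74.
Solve 38*mulch_depth - 74 = 40: mulch_depth = (40 + 74) / 38 = 3.

mulch_depth = 3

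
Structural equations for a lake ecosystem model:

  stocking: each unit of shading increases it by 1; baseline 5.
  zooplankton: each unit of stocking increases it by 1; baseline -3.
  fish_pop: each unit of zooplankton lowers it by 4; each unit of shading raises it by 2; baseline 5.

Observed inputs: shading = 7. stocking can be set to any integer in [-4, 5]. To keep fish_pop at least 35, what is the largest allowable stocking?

Intervening on stocking fixes its value directly, overriding its dependence on shading.
Substituting into the fish_pop equation gives fish_pop = -4*stocking + 31.
Require -4*stocking + 31 ≥ 35, so stocking ≤ -1.
The largest integer in [-4, 5] satisfying this is -1.

stocking = -1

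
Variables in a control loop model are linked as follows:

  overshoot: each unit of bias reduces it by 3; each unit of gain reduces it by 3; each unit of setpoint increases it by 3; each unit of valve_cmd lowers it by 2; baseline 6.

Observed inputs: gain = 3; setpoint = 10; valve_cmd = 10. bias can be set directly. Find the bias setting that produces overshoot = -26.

bias = 11

Substituting into the overshoot equation gives overshoot = -3*bias + 7.
Solve -3*bias + 7 = -26: bias = (-26 - 7) / -3 = 11.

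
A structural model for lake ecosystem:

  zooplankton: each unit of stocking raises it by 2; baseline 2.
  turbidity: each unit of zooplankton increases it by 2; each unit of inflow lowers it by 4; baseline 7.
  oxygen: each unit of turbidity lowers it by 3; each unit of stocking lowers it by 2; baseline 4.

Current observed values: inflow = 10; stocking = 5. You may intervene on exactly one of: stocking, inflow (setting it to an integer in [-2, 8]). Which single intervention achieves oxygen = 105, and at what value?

Intervening on stocking: with other inputs at their observed values, oxygen = -14*stocking + 91. Solving for 105 gives stocking = -1, within [-2, 8].
Intervening on inflow: oxygen = 12*inflow - 99. Reaching 105 requires inflow = 17, outside [-2, 8].

set stocking = -1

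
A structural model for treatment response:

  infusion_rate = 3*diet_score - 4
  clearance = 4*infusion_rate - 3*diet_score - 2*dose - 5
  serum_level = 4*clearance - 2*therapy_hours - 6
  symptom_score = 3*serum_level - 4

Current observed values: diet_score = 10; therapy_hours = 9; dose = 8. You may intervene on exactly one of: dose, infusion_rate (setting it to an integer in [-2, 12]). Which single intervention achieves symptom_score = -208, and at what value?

Intervening on dose: symptom_score = -24*dose + 752. Reaching -208 requires dose = 40, outside [-2, 12].
Intervening on infusion_rate: with other inputs at their observed values, symptom_score = 48*infusion_rate - 688. Solving for -208 gives infusion_rate = 10, within [-2, 12].

set infusion_rate = 10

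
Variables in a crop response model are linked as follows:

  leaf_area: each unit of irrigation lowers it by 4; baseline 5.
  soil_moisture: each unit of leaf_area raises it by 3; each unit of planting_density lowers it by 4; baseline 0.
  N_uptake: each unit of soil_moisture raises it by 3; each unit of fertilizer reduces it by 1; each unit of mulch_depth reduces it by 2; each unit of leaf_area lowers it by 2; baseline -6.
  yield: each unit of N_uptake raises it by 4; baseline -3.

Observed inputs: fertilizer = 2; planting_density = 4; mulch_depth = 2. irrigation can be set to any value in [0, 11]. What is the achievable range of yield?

Substituting into the soil_moisture equation gives soil_moisture = -12*irrigation - 1.
Substituting into the N_uptake equation gives N_uptake = -28*irrigation - 25.
This gives yield = -112*irrigation - 103.
Linear in irrigation, so extremes are at the endpoints: irrigation = 0 gives yield = -103; irrigation = 11 gives yield = -1335.

-1335 to -103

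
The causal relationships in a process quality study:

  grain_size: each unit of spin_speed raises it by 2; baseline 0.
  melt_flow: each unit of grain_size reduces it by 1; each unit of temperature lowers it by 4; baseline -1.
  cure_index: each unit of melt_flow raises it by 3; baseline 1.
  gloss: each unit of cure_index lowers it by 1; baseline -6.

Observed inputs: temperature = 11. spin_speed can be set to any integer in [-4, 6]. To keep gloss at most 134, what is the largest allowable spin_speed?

spin_speed = 1

Substituting into the melt_flow equation gives melt_flow = -2*spin_speed - 45.
Substituting into the cure_index equation gives cure_index = -6*spin_speed - 134.
So gloss = 6*spin_speed + 128.
Require 6*spin_speed + 128 ≤ 134, so spin_speed ≤ 1.
The largest integer in [-4, 6] satisfying this is 1.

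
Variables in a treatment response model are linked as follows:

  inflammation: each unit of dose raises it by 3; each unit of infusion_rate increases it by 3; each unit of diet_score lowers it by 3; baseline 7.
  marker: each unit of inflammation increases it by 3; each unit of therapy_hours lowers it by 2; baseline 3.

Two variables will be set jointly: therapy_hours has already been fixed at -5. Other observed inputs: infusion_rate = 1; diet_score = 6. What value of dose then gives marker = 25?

dose = 4

With therapy_hours held at -5:
Substituting into the inflammation equation gives inflammation = 3*dose - 8.
Substituting into the marker equation gives marker = 9*dose - 11.
Solve 9*dose - 11 = 25: dose = (25 + 11) / 9 = 4.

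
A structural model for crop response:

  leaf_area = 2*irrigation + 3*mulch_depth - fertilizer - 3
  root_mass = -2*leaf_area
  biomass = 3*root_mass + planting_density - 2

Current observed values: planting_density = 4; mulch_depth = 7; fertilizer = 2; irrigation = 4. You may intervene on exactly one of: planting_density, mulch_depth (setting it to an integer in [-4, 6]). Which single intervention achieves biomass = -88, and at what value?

Intervening on planting_density: biomass = planting_density - 146. Reaching -88 requires planting_density = 58, outside [-4, 6].
Intervening on mulch_depth: with other inputs at their observed values, biomass = -18*mulch_depth - 16. Solving for -88 gives mulch_depth = 4, within [-4, 6].

set mulch_depth = 4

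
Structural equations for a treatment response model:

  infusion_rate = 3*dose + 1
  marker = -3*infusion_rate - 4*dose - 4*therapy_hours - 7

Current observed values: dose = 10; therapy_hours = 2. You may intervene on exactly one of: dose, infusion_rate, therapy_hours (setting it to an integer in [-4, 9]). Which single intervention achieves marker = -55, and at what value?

Intervening on dose: marker = -13*dose - 18. Reaching -55 requires dose = 37/13, not an integer.
Intervening on infusion_rate: with other inputs at their observed values, marker = -3*infusion_rate - 55. Solving for -55 gives infusion_rate = 0, within [-4, 9].
Intervening on therapy_hours: marker = -4*therapy_hours - 140. Reaching -55 requires therapy_hours = -85/4, not an integer.

set infusion_rate = 0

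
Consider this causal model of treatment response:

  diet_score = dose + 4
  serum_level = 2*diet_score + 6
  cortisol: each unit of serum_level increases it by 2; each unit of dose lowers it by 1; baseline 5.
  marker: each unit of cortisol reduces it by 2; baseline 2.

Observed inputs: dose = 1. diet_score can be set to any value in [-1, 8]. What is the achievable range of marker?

-94 to -22

Intervening on diet_score fixes its value directly, overriding its dependence on dose.
Substituting into the cortisol equation gives cortisol = 4*diet_score + 16.
Substituting into the marker equation gives marker = -8*diet_score - 30.
Linear in diet_score, so extremes are at the endpoints: diet_score = -1 gives marker = -22; diet_score = 8 gives marker = -94.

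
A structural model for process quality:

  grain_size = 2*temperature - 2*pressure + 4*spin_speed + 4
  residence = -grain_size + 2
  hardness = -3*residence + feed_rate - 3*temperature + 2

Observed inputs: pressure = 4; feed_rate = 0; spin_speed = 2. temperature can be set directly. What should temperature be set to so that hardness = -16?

temperature = -8

Substituting into the grain_size equation gives grain_size = 2*temperature + 4.
residence becomes -2*temperature - 2.
hardness becomes 3*temperature + 8.
Solve 3*temperature + 8 = -16: temperature = (-16 - 8) / 3 = -8.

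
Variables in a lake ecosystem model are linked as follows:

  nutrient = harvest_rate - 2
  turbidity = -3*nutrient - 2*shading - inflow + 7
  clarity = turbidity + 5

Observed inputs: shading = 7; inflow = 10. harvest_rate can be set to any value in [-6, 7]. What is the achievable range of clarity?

Substituting into the turbidity equation gives turbidity = -3*harvest_rate - 11.
Substituting into the clarity equation gives clarity = -3*harvest_rate - 6.
Linear in harvest_rate, so extremes are at the endpoints: harvest_rate = -6 gives clarity = 12; harvest_rate = 7 gives clarity = -27.

-27 to 12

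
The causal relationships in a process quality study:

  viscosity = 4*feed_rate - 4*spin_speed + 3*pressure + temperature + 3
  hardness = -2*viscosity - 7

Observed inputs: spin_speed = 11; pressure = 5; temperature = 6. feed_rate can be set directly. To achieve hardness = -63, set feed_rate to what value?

Substituting into the viscosity equation gives viscosity = 4*feed_rate - 20.
So hardness = -8*feed_rate + 33.
Solve -8*feed_rate + 33 = -63: feed_rate = (-63 - 33) / -8 = 12.

feed_rate = 12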